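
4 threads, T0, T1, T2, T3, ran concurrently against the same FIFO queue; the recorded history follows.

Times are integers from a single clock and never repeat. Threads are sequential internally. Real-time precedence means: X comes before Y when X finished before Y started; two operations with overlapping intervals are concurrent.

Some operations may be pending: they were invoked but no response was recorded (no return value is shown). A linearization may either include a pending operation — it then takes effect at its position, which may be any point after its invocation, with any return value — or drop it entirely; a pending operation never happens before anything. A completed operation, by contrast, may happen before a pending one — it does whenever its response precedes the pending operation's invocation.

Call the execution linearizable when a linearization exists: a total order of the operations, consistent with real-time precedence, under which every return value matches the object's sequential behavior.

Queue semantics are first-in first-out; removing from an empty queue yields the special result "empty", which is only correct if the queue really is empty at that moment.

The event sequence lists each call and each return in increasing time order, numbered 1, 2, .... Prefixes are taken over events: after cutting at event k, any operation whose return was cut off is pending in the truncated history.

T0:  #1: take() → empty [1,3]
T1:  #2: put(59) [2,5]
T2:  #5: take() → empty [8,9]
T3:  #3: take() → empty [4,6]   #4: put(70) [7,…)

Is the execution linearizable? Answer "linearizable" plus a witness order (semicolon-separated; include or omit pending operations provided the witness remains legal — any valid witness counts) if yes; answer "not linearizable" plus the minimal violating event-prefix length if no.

prefix check: 1..8 passes, 1..9 fails once #5's time-9 response joins
real-time-consistent orders of the 4 completed operations: 3 — all fail the FIFO queue replay
no completion choice of the 1 pending operation (#4) rescues it — every subset was tried
sample order #1, #2, #3, #5 (pending dropped) stalls at step 3 — #3 take() → empty has no legal effect
sample order #1, #3, #2, #5 (pending dropped) stalls at step 4 — #5 take() → empty has no legal effect

not linearizable — minimal violating prefix: 9 events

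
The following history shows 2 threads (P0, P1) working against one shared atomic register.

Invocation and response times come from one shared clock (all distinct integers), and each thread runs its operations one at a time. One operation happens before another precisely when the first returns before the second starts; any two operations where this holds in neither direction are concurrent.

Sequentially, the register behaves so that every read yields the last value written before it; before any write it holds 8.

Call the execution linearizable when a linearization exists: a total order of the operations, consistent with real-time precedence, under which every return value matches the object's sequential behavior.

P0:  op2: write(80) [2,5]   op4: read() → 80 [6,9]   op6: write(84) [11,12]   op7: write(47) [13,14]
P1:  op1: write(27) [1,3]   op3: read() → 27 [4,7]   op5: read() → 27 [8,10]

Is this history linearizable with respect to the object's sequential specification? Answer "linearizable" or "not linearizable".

not linearizable

prefix check: 1..9 passes, 1..10 fails once op5's time-10 response joins
5 completed operations, 8 real-time-consistent orders — every atomic register replay fails
sample order op1, op2, op3, op4, op5 stalls at step 3 — op3 read() → 27 has no legal effect
sample order op1, op2, op3, op5, op4 stalls at step 3 — op3 read() → 27 has no legal effect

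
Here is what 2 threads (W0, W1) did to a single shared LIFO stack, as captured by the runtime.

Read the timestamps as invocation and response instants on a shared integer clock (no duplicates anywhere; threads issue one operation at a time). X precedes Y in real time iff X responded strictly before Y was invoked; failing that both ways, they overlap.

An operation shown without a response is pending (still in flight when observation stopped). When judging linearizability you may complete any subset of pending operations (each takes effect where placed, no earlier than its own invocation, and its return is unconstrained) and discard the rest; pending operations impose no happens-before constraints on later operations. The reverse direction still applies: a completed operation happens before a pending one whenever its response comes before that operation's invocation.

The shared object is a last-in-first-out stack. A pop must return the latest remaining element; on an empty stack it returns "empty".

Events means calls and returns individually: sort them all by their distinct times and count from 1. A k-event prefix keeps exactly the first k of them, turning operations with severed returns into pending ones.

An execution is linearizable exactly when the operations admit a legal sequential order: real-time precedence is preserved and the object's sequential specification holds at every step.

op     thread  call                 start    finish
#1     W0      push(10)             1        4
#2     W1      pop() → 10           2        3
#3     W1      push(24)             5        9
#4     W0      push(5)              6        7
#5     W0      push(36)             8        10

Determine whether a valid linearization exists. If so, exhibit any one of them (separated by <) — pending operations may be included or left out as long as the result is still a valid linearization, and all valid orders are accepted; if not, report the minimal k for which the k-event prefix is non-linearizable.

1. #1 push(10), leaving stack <10>
2. #2 pop() → 10, leaving stack <>
3. #3 push(24), leaving stack <24>
4. #4 push(5), leaving stack <24,5>
5. #5 push(36), leaving stack <24,5,36>

linearizable — witness: #1 < #2 < #3 < #4 < #5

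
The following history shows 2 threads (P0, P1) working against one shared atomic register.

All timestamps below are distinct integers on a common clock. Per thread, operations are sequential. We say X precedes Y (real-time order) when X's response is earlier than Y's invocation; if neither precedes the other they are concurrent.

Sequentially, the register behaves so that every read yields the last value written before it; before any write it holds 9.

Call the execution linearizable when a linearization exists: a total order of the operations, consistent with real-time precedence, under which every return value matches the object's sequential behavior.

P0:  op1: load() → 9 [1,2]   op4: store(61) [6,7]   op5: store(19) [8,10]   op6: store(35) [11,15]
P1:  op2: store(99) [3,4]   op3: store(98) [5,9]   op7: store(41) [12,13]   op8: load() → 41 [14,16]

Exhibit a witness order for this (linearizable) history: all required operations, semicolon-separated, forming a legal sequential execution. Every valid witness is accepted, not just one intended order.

op1; op2; op3; op4; op5; op6; op7; op8

1. op1 load() → 9, leaving value 9
2. op2 store(99), leaving value 99
3. op3 store(98), leaving value 98
4. op4 store(61), leaving value 61
5. op5 store(19), leaving value 19
6. op6 store(35), leaving value 35
7. op7 store(41), leaving value 41
8. op8 load() → 41, leaving value 41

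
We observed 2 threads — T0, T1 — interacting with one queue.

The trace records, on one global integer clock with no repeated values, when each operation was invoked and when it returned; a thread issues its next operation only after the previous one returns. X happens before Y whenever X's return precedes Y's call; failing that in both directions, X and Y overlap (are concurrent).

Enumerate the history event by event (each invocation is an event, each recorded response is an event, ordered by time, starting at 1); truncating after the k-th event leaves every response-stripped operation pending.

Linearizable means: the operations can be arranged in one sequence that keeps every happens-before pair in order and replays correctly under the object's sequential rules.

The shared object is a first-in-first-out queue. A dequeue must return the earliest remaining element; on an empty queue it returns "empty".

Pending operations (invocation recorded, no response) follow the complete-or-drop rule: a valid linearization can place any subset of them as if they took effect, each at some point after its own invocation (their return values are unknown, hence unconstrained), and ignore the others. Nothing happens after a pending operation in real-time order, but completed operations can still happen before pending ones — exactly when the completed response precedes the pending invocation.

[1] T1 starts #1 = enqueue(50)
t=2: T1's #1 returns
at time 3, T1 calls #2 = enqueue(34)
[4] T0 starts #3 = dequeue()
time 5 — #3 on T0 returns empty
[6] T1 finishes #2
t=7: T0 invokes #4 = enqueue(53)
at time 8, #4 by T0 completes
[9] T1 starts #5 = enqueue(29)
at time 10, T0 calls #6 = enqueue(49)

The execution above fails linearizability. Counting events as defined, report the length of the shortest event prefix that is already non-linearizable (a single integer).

events 1..4 are linearizable, e.g. via #1:
step 1: #1 enqueue(50) — queue <50>
once event 5 joins (#3's response, time 5), exhaustive search finds no witness
no escape via the 1 pending operation (#2): every completion choice fails
for example #1, #3 (pending dropped) fails at step 2: #3 dequeue() → empty is not legal there

5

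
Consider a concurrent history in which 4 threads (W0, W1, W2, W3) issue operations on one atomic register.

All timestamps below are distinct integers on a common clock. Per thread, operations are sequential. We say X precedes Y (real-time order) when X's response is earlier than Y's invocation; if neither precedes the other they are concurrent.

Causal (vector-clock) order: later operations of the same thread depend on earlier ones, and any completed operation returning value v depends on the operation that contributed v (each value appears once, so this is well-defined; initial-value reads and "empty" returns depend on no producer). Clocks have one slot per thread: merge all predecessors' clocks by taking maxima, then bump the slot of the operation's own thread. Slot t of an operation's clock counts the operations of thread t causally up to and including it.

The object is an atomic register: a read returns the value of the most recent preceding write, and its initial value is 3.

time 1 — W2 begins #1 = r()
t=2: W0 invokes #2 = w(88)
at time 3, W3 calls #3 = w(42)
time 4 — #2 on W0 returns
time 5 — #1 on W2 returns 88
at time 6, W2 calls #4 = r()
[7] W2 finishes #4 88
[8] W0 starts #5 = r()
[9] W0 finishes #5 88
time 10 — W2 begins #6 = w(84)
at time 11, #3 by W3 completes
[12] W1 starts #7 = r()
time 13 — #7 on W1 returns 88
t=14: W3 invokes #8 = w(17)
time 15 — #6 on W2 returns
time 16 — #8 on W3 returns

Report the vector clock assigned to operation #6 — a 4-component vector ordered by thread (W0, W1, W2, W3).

(1, 0, 3, 0)

no predecessors for #3 (invoked 3): W3 increments from zero → (0, 0, 0, 1)
no predecessors for #2 (invoked 2): W0 increments from zero → (1, 0, 0, 0)
invoked at 14, #8 merges VC(#3)=(0, 0, 0, 1) and bumps W3's slot → (0, 0, 0, 2)
invoked at 1, #1 merges VC(#2)=(1, 0, 0, 0) and bumps W2's slot → (1, 0, 1, 0)
invoked at 12, #7 merges VC(#2)=(1, 0, 0, 0) and bumps W1's slot → (1, 1, 0, 0)
invoked at 8, #5 merges VC(#2)=(1, 0, 0, 0) and bumps W0's slot → (2, 0, 0, 0)
invoked at 6, #4 merges VC(#1)=(1, 0, 1, 0), VC(#2)=(1, 0, 0, 0) and bumps W2's slot → (1, 0, 2, 0)
invoked at 10, #6 merges VC(#4)=(1, 0, 2, 0) and bumps W2's slot → (1, 0, 3, 0)
target: VC(#6) = (1, 0, 3, 0)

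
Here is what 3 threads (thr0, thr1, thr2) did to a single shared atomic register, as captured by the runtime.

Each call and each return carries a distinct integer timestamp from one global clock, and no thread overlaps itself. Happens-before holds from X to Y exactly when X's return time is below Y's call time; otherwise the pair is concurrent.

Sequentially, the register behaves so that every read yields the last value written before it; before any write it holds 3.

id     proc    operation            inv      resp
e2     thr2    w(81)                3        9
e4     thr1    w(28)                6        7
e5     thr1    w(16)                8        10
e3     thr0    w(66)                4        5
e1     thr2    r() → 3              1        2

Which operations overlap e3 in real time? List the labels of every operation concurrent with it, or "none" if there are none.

e3 runs from 4 to 5; window-overlapping ops are concurrent
e1 [1,2]: before
e2 [3,9]: concurrent
e4 [6,7]: after
e5 [8,10]: after

e2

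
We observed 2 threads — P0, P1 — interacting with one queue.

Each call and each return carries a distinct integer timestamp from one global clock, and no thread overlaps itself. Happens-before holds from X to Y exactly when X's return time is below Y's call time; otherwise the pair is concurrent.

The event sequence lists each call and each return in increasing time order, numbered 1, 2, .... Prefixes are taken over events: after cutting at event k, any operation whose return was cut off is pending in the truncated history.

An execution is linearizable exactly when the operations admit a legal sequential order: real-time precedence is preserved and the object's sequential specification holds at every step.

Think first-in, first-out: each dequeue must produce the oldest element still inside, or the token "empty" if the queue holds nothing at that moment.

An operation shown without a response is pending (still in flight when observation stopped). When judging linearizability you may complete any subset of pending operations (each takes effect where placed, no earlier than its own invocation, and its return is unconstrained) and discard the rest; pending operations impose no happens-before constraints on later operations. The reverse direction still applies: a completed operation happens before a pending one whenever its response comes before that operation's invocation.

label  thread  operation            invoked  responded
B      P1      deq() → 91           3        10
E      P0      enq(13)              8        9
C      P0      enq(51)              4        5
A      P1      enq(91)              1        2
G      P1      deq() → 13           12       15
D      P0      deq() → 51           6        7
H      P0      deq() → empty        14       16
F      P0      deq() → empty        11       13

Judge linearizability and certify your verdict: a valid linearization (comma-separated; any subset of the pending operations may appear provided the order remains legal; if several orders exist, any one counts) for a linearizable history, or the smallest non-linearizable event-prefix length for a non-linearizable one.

step 1: A enq(91) — queue <91>
step 2: B deq() → 91 — queue <>
step 3: C enq(51) — queue <51>
step 4: D deq() → 51 — queue <>
step 5: E enq(13) — queue <13>
step 6: G deq() → 13 — queue <>
step 7: F deq() → empty — queue <>
step 8: H deq() → empty — queue <>

linearizable — witness: A, B, C, D, E, G, F, H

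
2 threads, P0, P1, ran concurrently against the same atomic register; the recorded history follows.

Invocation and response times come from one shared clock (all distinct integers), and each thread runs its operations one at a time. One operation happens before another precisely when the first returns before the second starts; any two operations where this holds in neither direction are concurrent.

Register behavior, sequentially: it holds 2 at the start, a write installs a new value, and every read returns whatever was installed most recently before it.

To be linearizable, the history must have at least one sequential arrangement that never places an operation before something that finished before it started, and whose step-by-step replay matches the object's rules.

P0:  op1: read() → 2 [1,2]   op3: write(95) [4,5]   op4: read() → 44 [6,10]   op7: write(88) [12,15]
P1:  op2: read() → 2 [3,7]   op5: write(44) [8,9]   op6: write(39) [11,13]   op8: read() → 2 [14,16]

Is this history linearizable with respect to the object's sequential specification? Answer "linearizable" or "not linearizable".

prefix check: 1..15 passes, 1..16 fails once op8's time-16 response joins
every one of the 15 real-time-consistent orders over 8 completed atomic register ops fails the sequential spec
take op1, op2, op3, op4, op5, op6, op7, op8: step 4 already fails, because op4 read() → 44 cannot occur there
take op1, op2, op3, op4, op5, op6, op8, op7: step 4 already fails, because op4 read() → 44 cannot occur there

not linearizable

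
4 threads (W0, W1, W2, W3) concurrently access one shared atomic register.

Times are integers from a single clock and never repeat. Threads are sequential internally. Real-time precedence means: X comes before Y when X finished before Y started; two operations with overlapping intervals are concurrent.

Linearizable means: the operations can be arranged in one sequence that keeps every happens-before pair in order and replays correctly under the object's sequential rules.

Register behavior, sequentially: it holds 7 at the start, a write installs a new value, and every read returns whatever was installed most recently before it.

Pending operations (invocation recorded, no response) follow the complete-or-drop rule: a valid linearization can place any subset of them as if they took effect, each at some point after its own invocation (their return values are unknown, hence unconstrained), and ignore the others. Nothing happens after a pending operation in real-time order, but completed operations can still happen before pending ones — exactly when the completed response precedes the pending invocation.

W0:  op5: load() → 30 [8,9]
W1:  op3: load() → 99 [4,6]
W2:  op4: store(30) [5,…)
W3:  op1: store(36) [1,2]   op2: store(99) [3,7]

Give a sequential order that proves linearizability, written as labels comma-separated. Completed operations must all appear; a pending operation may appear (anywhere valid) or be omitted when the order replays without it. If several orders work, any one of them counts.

step 1: op1 store(36) — value 36
step 2: op2 store(99) — value 99
step 3: op3 load() → 99 — value 99
step 4: op4 store(30) (pending, included) — value 30
step 5: op5 load() → 30 — value 30

op1, op2, op3, op4, op5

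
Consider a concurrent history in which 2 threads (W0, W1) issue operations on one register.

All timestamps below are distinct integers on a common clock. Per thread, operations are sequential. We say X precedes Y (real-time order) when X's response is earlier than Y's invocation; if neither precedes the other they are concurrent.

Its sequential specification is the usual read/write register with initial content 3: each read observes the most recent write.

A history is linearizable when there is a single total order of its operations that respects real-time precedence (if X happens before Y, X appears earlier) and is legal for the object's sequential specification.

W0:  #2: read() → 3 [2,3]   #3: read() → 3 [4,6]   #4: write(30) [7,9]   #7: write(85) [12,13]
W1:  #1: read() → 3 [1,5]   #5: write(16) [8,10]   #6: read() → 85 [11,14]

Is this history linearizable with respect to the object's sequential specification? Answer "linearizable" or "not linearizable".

linearizable

witness order: #1, #2, #3, #4, #5, #7, #6
step 1: #1 read() → 3 — value 3
step 2: #2 read() → 3 — value 3
step 3: #3 read() → 3 — value 3
step 4: #4 write(30) — value 30
step 5: #5 write(16) — value 16
step 6: #7 write(85) — value 85
step 7: #6 read() → 85 — value 85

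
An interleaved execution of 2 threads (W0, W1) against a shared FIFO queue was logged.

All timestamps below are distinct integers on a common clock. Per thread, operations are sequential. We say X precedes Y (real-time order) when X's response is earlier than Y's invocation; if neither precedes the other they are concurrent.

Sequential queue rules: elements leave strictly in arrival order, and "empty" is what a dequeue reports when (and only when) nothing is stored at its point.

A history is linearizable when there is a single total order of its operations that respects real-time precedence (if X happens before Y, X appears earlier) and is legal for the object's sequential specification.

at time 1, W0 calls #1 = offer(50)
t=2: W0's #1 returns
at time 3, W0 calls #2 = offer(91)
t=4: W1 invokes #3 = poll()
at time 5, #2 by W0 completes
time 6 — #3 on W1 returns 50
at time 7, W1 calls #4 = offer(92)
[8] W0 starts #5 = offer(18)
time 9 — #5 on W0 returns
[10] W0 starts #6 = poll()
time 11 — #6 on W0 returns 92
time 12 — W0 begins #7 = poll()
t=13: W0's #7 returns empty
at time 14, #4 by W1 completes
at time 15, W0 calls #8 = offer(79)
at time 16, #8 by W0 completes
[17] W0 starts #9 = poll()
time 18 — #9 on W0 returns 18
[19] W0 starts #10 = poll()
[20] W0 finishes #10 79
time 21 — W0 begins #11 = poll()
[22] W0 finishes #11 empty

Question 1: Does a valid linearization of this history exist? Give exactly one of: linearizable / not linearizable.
not linearizable

events 1..10 are fine; event 11 — the response of #6 at time 11 — makes the prefix non-linearizable
no legal order exists: 2 real-time-consistent candidates over 5 completed FIFO queue operations, all rejected
completion choices over the 1 pending operation (#4) were checked; none helps
take #1, #2, #3, #5, #6 (pending dropped): step 5 already fails, because #6 poll() → 92 cannot occur there
take #1, #3, #2, #5, #6 (pending dropped): step 5 already fails, because #6 poll() → 92 cannot occur there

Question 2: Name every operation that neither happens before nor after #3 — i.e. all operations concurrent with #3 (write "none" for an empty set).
Answer: #2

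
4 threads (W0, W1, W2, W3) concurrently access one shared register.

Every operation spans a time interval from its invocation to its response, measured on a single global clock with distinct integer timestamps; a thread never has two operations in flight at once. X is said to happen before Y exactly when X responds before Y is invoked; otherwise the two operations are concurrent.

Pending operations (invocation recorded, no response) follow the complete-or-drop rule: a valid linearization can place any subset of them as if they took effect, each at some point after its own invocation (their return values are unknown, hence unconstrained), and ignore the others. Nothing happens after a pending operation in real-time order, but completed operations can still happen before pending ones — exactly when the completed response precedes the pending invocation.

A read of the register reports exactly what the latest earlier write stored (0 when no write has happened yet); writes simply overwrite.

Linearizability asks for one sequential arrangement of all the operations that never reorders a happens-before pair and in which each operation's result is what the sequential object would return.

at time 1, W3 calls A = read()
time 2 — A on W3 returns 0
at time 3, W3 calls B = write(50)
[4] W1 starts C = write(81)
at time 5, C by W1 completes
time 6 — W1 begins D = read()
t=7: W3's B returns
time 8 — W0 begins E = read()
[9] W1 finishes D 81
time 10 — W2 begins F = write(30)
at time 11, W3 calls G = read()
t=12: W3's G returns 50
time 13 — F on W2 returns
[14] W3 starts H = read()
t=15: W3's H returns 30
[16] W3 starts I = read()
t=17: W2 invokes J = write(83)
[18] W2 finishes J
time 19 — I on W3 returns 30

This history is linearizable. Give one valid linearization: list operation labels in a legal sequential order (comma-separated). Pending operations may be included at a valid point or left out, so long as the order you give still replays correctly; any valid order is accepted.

A, C, D, B, E, G, F, H, I, J

1. A read() → 0, leaving value 0
2. C write(81), leaving value 81
3. D read() → 81, leaving value 81
4. B write(50), leaving value 50
5. E read() (pending, included), leaving value 50
6. G read() → 50, leaving value 50
7. F write(30), leaving value 30
8. H read() → 30, leaving value 30
9. I read() → 30, leaving value 30
10. J write(83), leaving value 83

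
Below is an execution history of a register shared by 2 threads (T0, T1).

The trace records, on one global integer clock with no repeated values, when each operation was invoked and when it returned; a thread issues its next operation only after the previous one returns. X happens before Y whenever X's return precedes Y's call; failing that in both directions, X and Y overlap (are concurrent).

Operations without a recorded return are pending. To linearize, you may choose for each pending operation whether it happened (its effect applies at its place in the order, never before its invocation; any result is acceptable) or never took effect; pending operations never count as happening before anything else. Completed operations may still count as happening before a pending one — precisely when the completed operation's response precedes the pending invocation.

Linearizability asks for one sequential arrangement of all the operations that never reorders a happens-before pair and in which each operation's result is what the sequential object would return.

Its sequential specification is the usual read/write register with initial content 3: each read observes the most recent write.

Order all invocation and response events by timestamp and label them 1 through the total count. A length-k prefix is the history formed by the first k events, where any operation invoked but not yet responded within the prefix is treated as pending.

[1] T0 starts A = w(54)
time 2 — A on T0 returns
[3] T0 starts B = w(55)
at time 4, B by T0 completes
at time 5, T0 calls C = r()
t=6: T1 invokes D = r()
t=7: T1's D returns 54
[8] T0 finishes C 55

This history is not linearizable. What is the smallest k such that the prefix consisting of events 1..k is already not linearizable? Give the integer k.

a valid linearization of events 1..6 exists, for instance A, B:
step 1: A w(54) — value 54
step 2: B w(55) — value 55
at event 7 (D's time-7 response) nothing linearizes any more
include/drop combinations of the 1 pending operation (C) were all tried; none helps
sample order A, B, D (pending dropped) stalls at step 3 — D r() → 54 has no legal effect

7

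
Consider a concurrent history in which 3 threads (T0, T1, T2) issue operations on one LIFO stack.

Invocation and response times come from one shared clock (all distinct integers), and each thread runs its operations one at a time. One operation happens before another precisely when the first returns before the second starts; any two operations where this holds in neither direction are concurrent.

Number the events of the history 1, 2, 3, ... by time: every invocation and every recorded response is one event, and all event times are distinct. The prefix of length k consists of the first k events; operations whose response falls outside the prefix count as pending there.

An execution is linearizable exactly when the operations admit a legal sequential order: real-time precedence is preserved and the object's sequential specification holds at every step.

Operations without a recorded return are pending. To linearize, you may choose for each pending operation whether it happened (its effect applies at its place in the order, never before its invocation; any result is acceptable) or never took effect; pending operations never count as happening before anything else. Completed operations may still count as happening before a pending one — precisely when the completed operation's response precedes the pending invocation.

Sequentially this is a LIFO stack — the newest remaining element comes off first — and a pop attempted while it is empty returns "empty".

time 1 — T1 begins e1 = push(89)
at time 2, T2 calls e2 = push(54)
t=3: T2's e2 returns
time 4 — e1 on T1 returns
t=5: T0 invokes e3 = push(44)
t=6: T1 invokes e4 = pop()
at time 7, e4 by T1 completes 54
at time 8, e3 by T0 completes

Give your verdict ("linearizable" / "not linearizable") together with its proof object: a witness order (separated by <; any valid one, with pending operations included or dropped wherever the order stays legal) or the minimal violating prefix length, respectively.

1. e1 push(89), leaving stack <89>
2. e2 push(54), leaving stack <89,54>
3. e4 pop() → 54, leaving stack <89>
4. e3 push(44), leaving stack <89,44>

linearizable — witness: e1 < e2 < e4 < e3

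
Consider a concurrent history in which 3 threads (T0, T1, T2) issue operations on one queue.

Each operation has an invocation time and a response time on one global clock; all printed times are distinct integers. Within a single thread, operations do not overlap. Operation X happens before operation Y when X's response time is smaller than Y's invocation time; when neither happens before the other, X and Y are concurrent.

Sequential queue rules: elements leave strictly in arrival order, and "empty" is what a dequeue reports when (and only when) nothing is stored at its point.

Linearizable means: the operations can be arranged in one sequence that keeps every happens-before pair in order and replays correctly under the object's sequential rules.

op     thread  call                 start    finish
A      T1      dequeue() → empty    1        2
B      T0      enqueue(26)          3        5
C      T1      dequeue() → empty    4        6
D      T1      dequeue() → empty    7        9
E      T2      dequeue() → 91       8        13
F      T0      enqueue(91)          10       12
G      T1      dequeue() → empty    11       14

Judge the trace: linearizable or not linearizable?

the violation lands at event 13, E's response at time 13: events 1..12 linearize, events 1..13 do not
the 6 completed operations admit 6 real-time orders; each fails the queue replay
no escape via the 1 pending operation (G): every completion choice fails
e.g. A, B, C, D, E, F (pending dropped): illegal at step 3, since C dequeue() → empty cannot apply there
e.g. A, B, C, D, F, E (pending dropped): illegal at step 3, since C dequeue() → empty cannot apply there

not linearizable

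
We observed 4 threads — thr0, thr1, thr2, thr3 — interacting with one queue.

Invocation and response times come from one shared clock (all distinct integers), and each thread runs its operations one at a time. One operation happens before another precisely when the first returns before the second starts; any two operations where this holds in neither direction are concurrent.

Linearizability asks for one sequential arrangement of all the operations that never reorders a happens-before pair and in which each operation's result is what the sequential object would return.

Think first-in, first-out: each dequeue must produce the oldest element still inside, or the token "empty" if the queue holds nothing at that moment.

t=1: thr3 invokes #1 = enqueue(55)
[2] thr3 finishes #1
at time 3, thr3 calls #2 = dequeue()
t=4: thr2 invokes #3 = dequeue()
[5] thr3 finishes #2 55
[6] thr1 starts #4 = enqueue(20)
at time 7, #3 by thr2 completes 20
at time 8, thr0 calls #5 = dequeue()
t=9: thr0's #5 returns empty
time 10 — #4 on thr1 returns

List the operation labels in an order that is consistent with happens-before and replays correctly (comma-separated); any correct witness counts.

step 1: #1 enqueue(55) — queue <55>
step 2: #2 dequeue() → 55 — queue <>
step 3: #4 enqueue(20) — queue <20>
step 4: #3 dequeue() → 20 — queue <>
step 5: #5 dequeue() → empty — queue <>

#1, #2, #4, #3, #5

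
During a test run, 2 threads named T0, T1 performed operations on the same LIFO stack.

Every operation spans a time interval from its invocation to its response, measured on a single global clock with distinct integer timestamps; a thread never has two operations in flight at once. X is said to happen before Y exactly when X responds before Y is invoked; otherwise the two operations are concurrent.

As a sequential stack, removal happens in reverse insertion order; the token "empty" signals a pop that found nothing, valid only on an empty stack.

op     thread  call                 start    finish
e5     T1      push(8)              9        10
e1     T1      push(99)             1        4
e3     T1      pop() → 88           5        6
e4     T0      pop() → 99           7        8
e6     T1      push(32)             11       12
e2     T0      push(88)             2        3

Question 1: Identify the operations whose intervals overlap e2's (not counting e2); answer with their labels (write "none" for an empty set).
Answer: e1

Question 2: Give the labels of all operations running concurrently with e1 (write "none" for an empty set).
Answer: e2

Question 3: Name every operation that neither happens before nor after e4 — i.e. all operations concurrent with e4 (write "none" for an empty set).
Answer: none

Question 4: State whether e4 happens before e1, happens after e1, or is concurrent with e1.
Answer: after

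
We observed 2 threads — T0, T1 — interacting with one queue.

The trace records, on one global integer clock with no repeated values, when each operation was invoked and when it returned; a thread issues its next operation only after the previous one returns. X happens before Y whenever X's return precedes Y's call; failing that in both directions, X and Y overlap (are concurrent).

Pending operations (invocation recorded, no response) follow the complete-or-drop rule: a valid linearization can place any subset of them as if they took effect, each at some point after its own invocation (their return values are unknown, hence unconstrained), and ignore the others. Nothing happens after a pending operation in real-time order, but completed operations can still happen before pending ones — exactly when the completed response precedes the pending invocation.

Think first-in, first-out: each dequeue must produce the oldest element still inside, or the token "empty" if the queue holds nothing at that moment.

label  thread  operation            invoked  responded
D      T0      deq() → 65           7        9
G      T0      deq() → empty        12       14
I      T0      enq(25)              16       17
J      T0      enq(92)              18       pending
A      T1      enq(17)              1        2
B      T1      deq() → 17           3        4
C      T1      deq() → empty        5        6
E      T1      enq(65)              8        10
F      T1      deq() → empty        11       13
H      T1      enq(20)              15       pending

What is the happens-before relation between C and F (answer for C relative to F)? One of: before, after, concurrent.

before

C spans [5,6], F spans [11,13]
resp(C)=6 < inv(F)=11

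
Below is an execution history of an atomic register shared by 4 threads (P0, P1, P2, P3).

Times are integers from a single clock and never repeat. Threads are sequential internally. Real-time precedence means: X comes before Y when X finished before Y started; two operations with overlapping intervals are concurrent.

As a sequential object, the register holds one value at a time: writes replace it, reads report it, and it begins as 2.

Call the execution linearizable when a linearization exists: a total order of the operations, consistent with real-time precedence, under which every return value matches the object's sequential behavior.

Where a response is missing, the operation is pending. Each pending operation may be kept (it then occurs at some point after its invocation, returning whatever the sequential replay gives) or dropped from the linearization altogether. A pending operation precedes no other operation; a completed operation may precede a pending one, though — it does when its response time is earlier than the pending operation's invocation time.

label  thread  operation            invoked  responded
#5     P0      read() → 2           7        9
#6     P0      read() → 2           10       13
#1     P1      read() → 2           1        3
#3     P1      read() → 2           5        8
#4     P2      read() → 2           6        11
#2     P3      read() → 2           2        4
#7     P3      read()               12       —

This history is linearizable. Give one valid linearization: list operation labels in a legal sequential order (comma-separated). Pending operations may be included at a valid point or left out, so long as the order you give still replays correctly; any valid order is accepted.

after step 1 (#1 read() → 2): value 2
after step 2 (#2 read() → 2): value 2
after step 3 (#3 read() → 2): value 2
after step 4 (#4 read() → 2): value 2
after step 5 (#5 read() → 2): value 2
after step 6 (#6 read() → 2): value 2

#1, #2, #3, #4, #5, #6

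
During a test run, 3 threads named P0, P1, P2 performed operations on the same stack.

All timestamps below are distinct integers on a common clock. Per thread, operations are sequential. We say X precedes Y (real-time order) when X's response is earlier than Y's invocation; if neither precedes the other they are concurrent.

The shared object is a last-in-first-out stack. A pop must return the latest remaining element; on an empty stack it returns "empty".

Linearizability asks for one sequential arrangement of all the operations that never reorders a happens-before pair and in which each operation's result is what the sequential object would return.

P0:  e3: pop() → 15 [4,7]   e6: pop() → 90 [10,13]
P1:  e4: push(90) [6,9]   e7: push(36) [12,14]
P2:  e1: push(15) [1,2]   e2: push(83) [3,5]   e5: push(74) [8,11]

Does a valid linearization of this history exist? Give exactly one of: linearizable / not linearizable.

a witness: e1, e3, e2, e4, e6, e5, e7
1. e1 push(15), leaving stack <15>
2. e3 pop() → 15, leaving stack <>
3. e2 push(83), leaving stack <83>
4. e4 push(90), leaving stack <83,90>
5. e6 pop() → 90, leaving stack <83>
6. e5 push(74), leaving stack <83,74>
7. e7 push(36), leaving stack <83,74,36>

linearizable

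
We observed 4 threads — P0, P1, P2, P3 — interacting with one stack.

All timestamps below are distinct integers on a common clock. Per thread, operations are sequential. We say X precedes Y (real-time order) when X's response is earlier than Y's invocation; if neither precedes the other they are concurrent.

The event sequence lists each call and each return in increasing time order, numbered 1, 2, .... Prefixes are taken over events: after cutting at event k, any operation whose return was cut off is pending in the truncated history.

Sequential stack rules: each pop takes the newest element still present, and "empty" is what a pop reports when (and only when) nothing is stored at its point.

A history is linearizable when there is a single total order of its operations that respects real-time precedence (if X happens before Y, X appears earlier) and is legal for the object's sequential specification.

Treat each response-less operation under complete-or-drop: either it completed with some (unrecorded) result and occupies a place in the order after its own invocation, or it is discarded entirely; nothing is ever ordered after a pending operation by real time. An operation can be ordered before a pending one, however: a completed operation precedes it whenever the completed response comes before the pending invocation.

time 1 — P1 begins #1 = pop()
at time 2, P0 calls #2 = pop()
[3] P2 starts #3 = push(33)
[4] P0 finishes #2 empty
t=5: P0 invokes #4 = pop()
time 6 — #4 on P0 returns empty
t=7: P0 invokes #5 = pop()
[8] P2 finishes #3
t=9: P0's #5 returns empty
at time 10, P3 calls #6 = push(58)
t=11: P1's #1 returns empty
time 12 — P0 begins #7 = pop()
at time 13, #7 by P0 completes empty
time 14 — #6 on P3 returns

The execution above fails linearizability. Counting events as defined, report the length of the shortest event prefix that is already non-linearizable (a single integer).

13

events 1..12 are still linearizable — one witness is #1, #2, #4, #5, #3:
1. #1 pop() → empty, leaving stack <>
2. #2 pop() → empty, leaving stack <>
3. #4 pop() → empty, leaving stack <>
4. #5 pop() → empty, leaving stack <>
5. #3 push(33), leaving stack <33>
with event 13 included (#7 responding at time 13), all real-time-consistent orders fail
no escape via the 1 pending operation (#6): every completion choice fails
e.g. #1, #2, #3, #4, #5, #7 (pending dropped): illegal at step 4, since #4 pop() → empty cannot apply there
e.g. #1, #2, #4, #3, #5, #7 (pending dropped): illegal at step 5, since #5 pop() → empty cannot apply there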